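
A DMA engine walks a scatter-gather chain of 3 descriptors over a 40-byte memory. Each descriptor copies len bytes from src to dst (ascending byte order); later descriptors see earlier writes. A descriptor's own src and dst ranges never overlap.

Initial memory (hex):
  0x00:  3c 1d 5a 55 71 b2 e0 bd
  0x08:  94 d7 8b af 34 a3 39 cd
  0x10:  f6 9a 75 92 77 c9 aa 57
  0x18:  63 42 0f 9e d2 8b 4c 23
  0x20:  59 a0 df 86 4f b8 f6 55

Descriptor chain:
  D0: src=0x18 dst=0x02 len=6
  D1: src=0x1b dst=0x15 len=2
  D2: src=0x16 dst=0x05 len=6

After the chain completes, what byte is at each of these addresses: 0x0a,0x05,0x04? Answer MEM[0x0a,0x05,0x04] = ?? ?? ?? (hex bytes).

MEM[0x0a,0x05,0x04] = 9e d2 0f

[0] 0x18->0x02 len=6 : 63 42 0f 9e d2 8b
[1] 0x1b->0x15 len=2 : 9e d2
[2] 0x16->0x05 len=6 : d2 57 63 42 0f 9e
query mem[0x0a]=0x9e, mem[0x05]=0xd2, mem[0x04]=0x0f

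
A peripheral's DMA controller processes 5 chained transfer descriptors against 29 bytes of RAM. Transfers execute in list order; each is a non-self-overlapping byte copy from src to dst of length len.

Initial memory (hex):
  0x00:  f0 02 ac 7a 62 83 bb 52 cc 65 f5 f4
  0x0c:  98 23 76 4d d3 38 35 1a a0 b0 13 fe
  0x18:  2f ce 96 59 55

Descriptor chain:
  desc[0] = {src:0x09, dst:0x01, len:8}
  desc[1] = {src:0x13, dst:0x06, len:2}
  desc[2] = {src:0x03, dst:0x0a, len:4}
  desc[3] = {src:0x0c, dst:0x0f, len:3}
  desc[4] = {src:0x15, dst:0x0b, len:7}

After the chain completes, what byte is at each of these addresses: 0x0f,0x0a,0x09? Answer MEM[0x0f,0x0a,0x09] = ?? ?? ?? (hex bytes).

MEM[0x0f,0x0a,0x09] = ce f4 65

[0] 0x09->0x01 len=8 : 65 f5 f4 98 23 76 4d d3
[1] 0x13->0x06 len=2 : 1a a0
[2] 0x03->0x0a len=4 : f4 98 23 1a
[3] 0x0c->0x0f len=3 : 23 1a 76
[4] 0x15->0x0b len=7 : b0 13 fe 2f ce 96 59
query mem[0x0f]=0xce, mem[0x0a]=0xf4, mem[0x09]=0x65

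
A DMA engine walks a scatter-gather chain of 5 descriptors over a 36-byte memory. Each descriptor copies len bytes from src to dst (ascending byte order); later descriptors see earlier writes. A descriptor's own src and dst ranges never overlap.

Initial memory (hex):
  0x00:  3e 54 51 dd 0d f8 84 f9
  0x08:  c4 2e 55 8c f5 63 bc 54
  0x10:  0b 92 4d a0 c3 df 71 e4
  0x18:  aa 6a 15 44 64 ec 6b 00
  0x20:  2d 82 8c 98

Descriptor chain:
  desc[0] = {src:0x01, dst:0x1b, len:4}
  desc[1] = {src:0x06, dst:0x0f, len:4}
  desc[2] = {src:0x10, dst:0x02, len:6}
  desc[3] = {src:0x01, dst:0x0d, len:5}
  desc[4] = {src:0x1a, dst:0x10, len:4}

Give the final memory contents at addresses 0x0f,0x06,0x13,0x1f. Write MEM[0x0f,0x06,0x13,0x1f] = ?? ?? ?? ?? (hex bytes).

[0] 0x01->0x1b len=4 : 54 51 dd 0d
[1] 0x06->0x0f len=4 : 84 f9 c4 2e
[2] 0x10->0x02 len=6 : f9 c4 2e a0 c3 df
[3] 0x01->0x0d len=5 : 54 f9 c4 2e a0
[4] 0x1a->0x10 len=4 : 15 54 51 dd
query mem[0x0f]=0xc4, mem[0x06]=0xc3, mem[0x13]=0xdd, mem[0x1f]=0x00

MEM[0x0f,0x06,0x13,0x1f] = c4 c3 dd 00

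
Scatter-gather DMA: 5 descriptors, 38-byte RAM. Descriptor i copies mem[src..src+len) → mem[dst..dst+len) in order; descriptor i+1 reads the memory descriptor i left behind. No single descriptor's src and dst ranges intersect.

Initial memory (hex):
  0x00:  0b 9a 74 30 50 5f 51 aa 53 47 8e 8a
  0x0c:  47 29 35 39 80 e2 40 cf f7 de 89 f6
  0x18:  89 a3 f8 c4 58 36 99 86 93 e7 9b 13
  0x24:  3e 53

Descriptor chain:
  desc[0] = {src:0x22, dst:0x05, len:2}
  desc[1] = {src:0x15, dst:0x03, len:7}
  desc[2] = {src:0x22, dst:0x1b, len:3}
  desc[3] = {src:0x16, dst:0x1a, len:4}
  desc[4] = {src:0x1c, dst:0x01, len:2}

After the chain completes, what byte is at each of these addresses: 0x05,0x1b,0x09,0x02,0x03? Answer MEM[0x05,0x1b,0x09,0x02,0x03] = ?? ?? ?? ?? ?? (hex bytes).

[0] 0x22->0x05 len=2 : 9b 13
[1] 0x15->0x03 len=7 : de 89 f6 89 a3 f8 c4
[2] 0x22->0x1b len=3 : 9b 13 3e
[3] 0x16->0x1a len=4 : 89 f6 89 a3
[4] 0x1c->0x01 len=2 : 89 a3
query mem[0x05]=0xf6, mem[0x1b]=0xf6, mem[0x09]=0xc4, mem[0x02]=0xa3, mem[0x03]=0xde

MEM[0x05,0x1b,0x09,0x02,0x03] = f6 f6 c4 a3 de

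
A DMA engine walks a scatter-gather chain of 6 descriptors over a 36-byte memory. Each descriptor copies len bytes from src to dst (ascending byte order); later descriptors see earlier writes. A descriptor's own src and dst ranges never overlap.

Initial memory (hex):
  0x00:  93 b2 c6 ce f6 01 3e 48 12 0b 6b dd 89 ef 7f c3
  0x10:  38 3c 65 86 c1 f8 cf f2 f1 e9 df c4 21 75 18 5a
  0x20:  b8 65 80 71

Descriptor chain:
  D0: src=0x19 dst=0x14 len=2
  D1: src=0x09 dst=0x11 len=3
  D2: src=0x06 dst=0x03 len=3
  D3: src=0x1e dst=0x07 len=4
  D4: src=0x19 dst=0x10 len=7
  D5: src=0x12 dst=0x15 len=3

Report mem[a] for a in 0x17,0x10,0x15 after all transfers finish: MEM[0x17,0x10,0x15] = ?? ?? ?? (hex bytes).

#0 dst[0x14+2] := {0xe9,0xdf}
#1 dst[0x11+3] := {0x0b,0x6b,0xdd}
#2 dst[0x03+3] := {0x3e,0x48,0x12}
#3 dst[0x07+4] := {0x18,0x5a,0xb8,0x65}
#4 dst[0x10+7] := {0xe9,0xdf,0xc4,0x21,0x75,0x18,0x5a}
#5 dst[0x15+3] := {0xc4,0x21,0x75}
query mem[0x17]=0x75, mem[0x10]=0xe9, mem[0x15]=0xc4

MEM[0x17,0x10,0x15] = 75 e9 c4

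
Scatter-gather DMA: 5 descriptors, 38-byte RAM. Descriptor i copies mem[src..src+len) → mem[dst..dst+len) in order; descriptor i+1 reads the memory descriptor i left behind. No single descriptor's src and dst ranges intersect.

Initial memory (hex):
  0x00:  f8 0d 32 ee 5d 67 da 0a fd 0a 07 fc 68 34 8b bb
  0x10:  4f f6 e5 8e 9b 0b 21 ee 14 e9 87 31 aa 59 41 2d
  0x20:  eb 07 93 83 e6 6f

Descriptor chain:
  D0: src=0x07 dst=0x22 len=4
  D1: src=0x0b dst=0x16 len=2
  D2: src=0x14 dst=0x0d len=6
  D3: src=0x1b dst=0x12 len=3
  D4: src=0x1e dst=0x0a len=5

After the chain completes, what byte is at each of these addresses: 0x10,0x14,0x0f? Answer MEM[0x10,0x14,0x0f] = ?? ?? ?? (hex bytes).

[0] 0x07->0x22 len=4 : 0a fd 0a 07
[1] 0x0b->0x16 len=2 : fc 68
[2] 0x14->0x0d len=6 : 9b 0b fc 68 14 e9
[3] 0x1b->0x12 len=3 : 31 aa 59
[4] 0x1e->0x0a len=5 : 41 2d eb 07 0a
query mem[0x10]=0x68, mem[0x14]=0x59, mem[0x0f]=0xfc

MEM[0x10,0x14,0x0f] = 68 59 fc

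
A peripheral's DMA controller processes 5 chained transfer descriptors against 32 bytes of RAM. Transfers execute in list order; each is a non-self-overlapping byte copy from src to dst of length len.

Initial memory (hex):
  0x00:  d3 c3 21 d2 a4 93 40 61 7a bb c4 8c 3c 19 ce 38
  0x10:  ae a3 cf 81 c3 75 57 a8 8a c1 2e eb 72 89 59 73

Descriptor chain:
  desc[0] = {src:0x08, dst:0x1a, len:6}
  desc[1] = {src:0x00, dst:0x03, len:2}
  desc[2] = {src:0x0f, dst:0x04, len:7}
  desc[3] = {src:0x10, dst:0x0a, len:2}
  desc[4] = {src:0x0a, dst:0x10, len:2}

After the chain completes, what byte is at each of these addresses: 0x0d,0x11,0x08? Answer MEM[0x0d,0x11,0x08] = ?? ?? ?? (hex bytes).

MEM[0x0d,0x11,0x08] = 19 a3 81

  after D0: wrote 6B at 0x1a = 7abbc48c3c19
  after D1: wrote 2B at 0x03 = d3c3
  after D2: wrote 7B at 0x04 = 38aea3cf81c375
  after D3: wrote 2B at 0x0a = aea3
  after D4: wrote 2B at 0x10 = aea3
query mem[0x0d]=0x19, mem[0x11]=0xa3, mem[0x08]=0x81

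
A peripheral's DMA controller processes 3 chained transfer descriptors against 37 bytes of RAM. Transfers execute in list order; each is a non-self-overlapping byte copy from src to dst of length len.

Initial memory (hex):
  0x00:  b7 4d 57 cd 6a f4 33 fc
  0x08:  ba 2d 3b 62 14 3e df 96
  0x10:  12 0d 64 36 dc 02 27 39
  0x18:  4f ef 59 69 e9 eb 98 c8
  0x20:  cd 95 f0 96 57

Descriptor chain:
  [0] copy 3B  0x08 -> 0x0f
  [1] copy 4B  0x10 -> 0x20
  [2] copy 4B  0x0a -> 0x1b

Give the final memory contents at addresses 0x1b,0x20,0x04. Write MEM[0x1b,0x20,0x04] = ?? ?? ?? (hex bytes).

MEM[0x1b,0x20,0x04] = 3b 2d 6a

[0] 0x08->0x0f len=3 : ba 2d 3b
[1] 0x10->0x20 len=4 : 2d 3b 64 36
[2] 0x0a->0x1b len=4 : 3b 62 14 3e
query mem[0x1b]=0x3b, mem[0x20]=0x2d, mem[0x04]=0x6a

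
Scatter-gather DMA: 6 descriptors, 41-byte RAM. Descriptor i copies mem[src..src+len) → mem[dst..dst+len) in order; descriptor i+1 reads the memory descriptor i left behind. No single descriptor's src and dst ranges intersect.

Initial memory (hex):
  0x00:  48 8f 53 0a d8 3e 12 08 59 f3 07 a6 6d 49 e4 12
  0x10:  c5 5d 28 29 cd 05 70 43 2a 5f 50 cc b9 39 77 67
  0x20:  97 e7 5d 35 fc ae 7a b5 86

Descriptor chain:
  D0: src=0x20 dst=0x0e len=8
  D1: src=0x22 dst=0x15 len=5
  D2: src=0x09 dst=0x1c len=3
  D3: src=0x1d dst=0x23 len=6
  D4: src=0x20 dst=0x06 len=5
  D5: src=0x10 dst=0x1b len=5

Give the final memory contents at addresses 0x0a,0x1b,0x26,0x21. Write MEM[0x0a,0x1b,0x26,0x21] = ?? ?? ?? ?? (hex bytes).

[0] 0x20->0x0e len=8 : 97 e7 5d 35 fc ae 7a b5
[1] 0x22->0x15 len=5 : 5d 35 fc ae 7a
[2] 0x09->0x1c len=3 : f3 07 a6
[3] 0x1d->0x23 len=6 : 07 a6 67 97 e7 5d
[4] 0x20->0x06 len=5 : 97 e7 5d 07 a6
[5] 0x10->0x1b len=5 : 5d 35 fc ae 7a
query mem[0x0a]=0xa6, mem[0x1b]=0x5d, mem[0x26]=0x97, mem[0x21]=0xe7

MEM[0x0a,0x1b,0x26,0x21] = a6 5d 97 e7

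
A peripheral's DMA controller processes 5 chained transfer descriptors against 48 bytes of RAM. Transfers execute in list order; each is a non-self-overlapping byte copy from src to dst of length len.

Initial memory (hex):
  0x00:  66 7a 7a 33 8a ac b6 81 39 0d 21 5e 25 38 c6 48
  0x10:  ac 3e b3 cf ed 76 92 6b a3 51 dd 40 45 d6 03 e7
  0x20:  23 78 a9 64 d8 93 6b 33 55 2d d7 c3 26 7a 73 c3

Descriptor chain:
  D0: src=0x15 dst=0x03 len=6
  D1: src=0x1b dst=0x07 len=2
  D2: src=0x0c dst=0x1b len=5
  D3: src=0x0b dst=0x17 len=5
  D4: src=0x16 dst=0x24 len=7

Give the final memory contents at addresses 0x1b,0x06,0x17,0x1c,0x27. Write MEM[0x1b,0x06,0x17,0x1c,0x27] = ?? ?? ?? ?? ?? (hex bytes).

MEM[0x1b,0x06,0x17,0x1c,0x27] = 48 a3 5e 38 38

[0] 0x15->0x03 len=6 : 76 92 6b a3 51 dd
[1] 0x1b->0x07 len=2 : 40 45
[2] 0x0c->0x1b len=5 : 25 38 c6 48 ac
[3] 0x0b->0x17 len=5 : 5e 25 38 c6 48
[4] 0x16->0x24 len=7 : 92 5e 25 38 c6 48 38
query mem[0x1b]=0x48, mem[0x06]=0xa3, mem[0x17]=0x5e, mem[0x1c]=0x38, mem[0x27]=0x38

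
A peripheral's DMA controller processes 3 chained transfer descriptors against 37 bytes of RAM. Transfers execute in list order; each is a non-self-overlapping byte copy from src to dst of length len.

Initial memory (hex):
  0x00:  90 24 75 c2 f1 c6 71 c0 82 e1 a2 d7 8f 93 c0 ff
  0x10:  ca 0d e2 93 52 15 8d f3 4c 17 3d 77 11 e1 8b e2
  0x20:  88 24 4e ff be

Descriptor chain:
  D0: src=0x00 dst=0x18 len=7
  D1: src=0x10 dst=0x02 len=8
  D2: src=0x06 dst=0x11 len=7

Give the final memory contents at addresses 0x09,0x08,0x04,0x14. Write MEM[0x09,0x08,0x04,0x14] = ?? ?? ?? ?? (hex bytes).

MEM[0x09,0x08,0x04,0x14] = f3 8d e2 f3

[0] 0x00->0x18 len=7 : 90 24 75 c2 f1 c6 71
[1] 0x10->0x02 len=8 : ca 0d e2 93 52 15 8d f3
[2] 0x06->0x11 len=7 : 52 15 8d f3 a2 d7 8f
query mem[0x09]=0xf3, mem[0x08]=0x8d, mem[0x04]=0xe2, mem[0x14]=0xf3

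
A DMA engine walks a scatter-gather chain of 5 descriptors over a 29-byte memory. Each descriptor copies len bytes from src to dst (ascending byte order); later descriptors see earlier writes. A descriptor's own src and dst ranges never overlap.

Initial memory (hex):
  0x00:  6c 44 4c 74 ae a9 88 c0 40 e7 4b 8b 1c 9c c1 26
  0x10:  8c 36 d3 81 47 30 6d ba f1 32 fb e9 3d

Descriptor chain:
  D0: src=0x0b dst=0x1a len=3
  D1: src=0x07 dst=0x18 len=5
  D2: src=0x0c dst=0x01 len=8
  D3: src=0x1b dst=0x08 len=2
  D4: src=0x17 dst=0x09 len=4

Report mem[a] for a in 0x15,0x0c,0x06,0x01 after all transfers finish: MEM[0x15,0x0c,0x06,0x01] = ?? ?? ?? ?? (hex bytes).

MEM[0x15,0x0c,0x06,0x01] = 30 e7 36 1c

[0] 0x0b->0x1a len=3 : 8b 1c 9c
[1] 0x07->0x18 len=5 : c0 40 e7 4b 8b
[2] 0x0c->0x01 len=8 : 1c 9c c1 26 8c 36 d3 81
[3] 0x1b->0x08 len=2 : 4b 8b
[4] 0x17->0x09 len=4 : ba c0 40 e7
query mem[0x15]=0x30, mem[0x0c]=0xe7, mem[0x06]=0x36, mem[0x01]=0x1c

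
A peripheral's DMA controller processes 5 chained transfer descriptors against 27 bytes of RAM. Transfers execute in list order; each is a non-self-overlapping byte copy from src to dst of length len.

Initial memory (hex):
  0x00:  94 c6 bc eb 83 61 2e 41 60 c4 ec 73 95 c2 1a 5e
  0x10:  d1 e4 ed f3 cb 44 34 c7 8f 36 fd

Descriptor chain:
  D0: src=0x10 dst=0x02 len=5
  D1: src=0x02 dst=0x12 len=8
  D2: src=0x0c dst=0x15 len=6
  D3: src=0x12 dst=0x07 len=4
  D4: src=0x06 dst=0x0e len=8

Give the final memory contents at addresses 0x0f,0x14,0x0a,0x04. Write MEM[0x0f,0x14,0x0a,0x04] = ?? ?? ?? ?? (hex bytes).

MEM[0x0f,0x14,0x0a,0x04] = d1 95 95 ed

[0] 0x10->0x02 len=5 : d1 e4 ed f3 cb
[1] 0x02->0x12 len=8 : d1 e4 ed f3 cb 41 60 c4
[2] 0x0c->0x15 len=6 : 95 c2 1a 5e d1 e4
[3] 0x12->0x07 len=4 : d1 e4 ed 95
[4] 0x06->0x0e len=8 : cb d1 e4 ed 95 73 95 c2
query mem[0x0f]=0xd1, mem[0x14]=0x95, mem[0x0a]=0x95, mem[0x04]=0xed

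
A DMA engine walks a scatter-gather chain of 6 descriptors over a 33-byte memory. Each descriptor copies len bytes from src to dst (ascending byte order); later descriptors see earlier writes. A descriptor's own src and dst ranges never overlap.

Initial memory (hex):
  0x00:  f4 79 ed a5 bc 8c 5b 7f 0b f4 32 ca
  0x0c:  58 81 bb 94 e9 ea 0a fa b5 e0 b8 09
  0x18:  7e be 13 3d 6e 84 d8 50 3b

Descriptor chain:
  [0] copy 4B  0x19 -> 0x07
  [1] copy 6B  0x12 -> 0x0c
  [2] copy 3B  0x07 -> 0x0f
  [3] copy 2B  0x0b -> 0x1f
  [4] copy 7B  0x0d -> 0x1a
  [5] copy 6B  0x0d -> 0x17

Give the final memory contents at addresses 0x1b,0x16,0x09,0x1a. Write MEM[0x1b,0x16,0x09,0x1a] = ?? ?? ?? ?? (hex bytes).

  after D0: wrote 4B at 0x07 = be133d6e
  after D1: wrote 6B at 0x0c = 0afab5e0b809
  after D2: wrote 3B at 0x0f = be133d
  after D3: wrote 2B at 0x1f = ca0a
  after D4: wrote 7B at 0x1a = fab5be133d0afa
  after D5: wrote 6B at 0x17 = fab5be133d0a
query mem[0x1b]=0x3d, mem[0x16]=0xb8, mem[0x09]=0x3d, mem[0x1a]=0x13

MEM[0x1b,0x16,0x09,0x1a] = 3d b8 3d 13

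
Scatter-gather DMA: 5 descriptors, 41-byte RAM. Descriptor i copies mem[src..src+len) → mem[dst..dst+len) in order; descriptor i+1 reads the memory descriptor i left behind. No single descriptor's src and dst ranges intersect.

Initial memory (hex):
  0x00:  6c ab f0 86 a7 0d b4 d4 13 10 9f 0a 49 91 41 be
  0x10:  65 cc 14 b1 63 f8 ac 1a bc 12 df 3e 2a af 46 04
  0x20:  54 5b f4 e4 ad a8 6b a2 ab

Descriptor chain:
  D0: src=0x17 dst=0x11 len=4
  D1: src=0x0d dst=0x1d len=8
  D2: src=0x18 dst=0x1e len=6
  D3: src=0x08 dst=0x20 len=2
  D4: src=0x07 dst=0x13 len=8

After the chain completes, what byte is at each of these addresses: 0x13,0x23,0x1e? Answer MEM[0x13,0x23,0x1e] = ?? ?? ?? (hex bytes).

D0: mem[0x11..0x14] <- [1a bc 12 df]
D1: mem[0x1d..0x24] <- [91 41 be 65 1a bc 12 df]
D2: mem[0x1e..0x23] <- [bc 12 df 3e 2a 91]
D3: mem[0x20..0x21] <- [13 10]
D4: mem[0x13..0x1a] <- [d4 13 10 9f 0a 49 91 41]
query mem[0x13]=0xd4, mem[0x23]=0x91, mem[0x1e]=0xbc

MEM[0x13,0x23,0x1e] = d4 91 bc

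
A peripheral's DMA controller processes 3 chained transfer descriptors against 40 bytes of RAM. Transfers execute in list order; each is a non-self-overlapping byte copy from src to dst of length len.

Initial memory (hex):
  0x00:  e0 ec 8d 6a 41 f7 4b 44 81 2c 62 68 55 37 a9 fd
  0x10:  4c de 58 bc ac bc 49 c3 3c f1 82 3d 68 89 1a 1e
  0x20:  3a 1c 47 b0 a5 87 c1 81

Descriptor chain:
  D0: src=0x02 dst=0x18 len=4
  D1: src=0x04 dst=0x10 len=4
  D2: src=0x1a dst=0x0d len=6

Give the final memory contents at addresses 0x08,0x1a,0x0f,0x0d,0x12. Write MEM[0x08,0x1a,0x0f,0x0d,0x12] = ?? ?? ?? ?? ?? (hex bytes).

D0: mem[0x18..0x1b] <- [8d 6a 41 f7]
D1: mem[0x10..0x13] <- [41 f7 4b 44]
D2: mem[0x0d..0x12] <- [41 f7 68 89 1a 1e]
query mem[0x08]=0x81, mem[0x1a]=0x41, mem[0x0f]=0x68, mem[0x0d]=0x41, mem[0x12]=0x1e

MEM[0x08,0x1a,0x0f,0x0d,0x12] = 81 41 68 41 1e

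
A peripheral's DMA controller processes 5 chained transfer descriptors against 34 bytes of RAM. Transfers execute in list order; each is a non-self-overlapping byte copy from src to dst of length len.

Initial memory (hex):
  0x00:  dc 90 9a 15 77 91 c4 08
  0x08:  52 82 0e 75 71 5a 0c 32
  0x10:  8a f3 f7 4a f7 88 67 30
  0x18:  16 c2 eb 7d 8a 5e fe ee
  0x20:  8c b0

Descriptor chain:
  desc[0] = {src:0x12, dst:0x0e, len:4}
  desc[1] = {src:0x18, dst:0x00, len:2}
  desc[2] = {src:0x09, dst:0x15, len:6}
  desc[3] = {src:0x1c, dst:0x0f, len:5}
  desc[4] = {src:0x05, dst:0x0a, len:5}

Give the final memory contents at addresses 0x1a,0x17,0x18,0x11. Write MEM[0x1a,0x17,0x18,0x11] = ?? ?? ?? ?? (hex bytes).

D0: mem[0x0e..0x11] <- [f7 4a f7 88]
D1: mem[0x00..0x01] <- [16 c2]
D2: mem[0x15..0x1a] <- [82 0e 75 71 5a f7]
D3: mem[0x0f..0x13] <- [8a 5e fe ee 8c]
D4: mem[0x0a..0x0e] <- [91 c4 08 52 82]
query mem[0x1a]=0xf7, mem[0x17]=0x75, mem[0x18]=0x71, mem[0x11]=0xfe

MEM[0x1a,0x17,0x18,0x11] = f7 75 71 fe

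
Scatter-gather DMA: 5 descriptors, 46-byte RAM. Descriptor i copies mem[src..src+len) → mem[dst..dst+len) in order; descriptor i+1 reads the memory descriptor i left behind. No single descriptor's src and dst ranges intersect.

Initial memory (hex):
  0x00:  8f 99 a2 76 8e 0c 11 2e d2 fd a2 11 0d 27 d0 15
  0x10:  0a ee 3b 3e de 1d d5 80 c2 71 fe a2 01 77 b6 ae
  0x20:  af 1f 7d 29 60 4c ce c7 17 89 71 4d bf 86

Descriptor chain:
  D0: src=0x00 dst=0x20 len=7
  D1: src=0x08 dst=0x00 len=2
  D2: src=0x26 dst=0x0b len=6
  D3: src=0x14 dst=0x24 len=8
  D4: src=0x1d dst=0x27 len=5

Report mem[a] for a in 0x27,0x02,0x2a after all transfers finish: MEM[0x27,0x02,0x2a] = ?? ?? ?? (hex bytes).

  after D0: wrote 7B at 0x20 = 8f99a2768e0c11
  after D1: wrote 2B at 0x00 = d2fd
  after D2: wrote 6B at 0x0b = 11c71789714d
  after D3: wrote 8B at 0x24 = de1dd580c271fea2
  after D4: wrote 5B at 0x27 = 77b6ae8f99
query mem[0x27]=0x77, mem[0x02]=0xa2, mem[0x2a]=0x8f

MEM[0x27,0x02,0x2a] = 77 a2 8f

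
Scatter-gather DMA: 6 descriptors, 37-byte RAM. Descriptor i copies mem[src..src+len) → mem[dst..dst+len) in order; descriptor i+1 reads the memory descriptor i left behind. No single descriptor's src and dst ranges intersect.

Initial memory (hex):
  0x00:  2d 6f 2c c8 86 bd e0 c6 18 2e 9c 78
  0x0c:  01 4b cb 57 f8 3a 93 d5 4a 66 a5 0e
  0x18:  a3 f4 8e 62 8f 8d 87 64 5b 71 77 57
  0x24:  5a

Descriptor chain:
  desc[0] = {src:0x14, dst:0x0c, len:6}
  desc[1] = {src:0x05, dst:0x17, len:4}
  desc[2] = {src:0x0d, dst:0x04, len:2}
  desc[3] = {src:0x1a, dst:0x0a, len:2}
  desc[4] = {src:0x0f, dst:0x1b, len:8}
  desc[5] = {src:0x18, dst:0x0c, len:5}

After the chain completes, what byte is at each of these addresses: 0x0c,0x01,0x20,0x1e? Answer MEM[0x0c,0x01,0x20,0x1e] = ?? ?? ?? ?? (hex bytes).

#0 dst[0x0c+6] := {0x4a,0x66,0xa5,0x0e,0xa3,0xf4}
#1 dst[0x17+4] := {0xbd,0xe0,0xc6,0x18}
#2 dst[0x04+2] := {0x66,0xa5}
#3 dst[0x0a+2] := {0x18,0x62}
#4 dst[0x1b+8] := {0x0e,0xa3,0xf4,0x93,0xd5,0x4a,0x66,0xa5}
#5 dst[0x0c+5] := {0xe0,0xc6,0x18,0x0e,0xa3}
query mem[0x0c]=0xe0, mem[0x01]=0x6f, mem[0x20]=0x4a, mem[0x1e]=0x93

MEM[0x0c,0x01,0x20,0x1e] = e0 6f 4a 93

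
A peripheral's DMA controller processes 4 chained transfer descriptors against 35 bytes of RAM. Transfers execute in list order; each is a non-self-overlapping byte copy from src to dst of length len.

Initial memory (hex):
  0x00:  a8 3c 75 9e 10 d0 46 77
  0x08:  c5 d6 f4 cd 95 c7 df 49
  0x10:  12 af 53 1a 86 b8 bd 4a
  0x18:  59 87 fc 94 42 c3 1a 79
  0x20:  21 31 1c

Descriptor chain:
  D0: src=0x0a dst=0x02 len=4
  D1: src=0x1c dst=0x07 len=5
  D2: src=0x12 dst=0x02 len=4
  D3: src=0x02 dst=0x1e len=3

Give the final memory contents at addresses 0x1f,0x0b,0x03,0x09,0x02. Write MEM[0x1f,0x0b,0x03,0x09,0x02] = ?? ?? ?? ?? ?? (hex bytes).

MEM[0x1f,0x0b,0x03,0x09,0x02] = 1a 21 1a 1a 53

[0] 0x0a->0x02 len=4 : f4 cd 95 c7
[1] 0x1c->0x07 len=5 : 42 c3 1a 79 21
[2] 0x12->0x02 len=4 : 53 1a 86 b8
[3] 0x02->0x1e len=3 : 53 1a 86
query mem[0x1f]=0x1a, mem[0x0b]=0x21, mem[0x03]=0x1a, mem[0x09]=0x1a, mem[0x02]=0x53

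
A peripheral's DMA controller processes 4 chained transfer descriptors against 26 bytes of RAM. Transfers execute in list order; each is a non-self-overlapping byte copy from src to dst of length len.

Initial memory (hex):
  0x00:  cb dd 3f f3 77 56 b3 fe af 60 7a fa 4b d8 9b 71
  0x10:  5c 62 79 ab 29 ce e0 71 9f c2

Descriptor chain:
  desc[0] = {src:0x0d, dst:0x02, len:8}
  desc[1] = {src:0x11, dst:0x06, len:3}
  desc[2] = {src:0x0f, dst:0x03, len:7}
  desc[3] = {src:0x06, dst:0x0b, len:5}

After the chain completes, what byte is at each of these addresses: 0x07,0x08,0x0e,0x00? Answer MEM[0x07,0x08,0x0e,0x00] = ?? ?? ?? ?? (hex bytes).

MEM[0x07,0x08,0x0e,0x00] = ab 29 ce cb

[0] 0x0d->0x02 len=8 : d8 9b 71 5c 62 79 ab 29
[1] 0x11->0x06 len=3 : 62 79 ab
[2] 0x0f->0x03 len=7 : 71 5c 62 79 ab 29 ce
[3] 0x06->0x0b len=5 : 79 ab 29 ce 7a
query mem[0x07]=0xab, mem[0x08]=0x29, mem[0x0e]=0xce, mem[0x00]=0xcb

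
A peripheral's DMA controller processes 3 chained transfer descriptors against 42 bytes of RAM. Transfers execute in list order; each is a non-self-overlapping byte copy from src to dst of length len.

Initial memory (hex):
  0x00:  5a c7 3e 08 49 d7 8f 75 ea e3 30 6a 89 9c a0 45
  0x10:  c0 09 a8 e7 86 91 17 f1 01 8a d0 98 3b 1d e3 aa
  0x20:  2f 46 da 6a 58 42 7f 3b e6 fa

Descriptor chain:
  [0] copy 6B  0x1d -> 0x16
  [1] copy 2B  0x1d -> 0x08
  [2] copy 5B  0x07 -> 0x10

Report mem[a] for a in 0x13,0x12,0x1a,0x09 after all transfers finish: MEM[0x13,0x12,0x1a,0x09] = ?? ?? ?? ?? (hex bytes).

MEM[0x13,0x12,0x1a,0x09] = 30 e3 46 e3

#0 dst[0x16+6] := {0x1d,0xe3,0xaa,0x2f,0x46,0xda}
#1 dst[0x08+2] := {0x1d,0xe3}
#2 dst[0x10+5] := {0x75,0x1d,0xe3,0x30,0x6a}
query mem[0x13]=0x30, mem[0x12]=0xe3, mem[0x1a]=0x46, mem[0x09]=0xe3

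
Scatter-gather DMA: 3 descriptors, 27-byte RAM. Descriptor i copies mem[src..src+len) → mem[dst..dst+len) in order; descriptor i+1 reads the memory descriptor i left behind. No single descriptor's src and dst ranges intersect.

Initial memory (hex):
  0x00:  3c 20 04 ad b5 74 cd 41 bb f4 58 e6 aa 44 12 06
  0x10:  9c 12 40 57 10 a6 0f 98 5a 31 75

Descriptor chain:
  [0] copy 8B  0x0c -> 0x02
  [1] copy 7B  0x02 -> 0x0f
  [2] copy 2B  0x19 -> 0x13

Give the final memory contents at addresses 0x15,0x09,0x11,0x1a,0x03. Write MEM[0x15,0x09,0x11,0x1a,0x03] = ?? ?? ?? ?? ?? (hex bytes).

MEM[0x15,0x09,0x11,0x1a,0x03] = 40 57 12 75 44

D0: mem[0x02..0x09] <- [aa 44 12 06 9c 12 40 57]
D1: mem[0x0f..0x15] <- [aa 44 12 06 9c 12 40]
D2: mem[0x13..0x14] <- [31 75]
query mem[0x15]=0x40, mem[0x09]=0x57, mem[0x11]=0x12, mem[0x1a]=0x75, mem[0x03]=0x44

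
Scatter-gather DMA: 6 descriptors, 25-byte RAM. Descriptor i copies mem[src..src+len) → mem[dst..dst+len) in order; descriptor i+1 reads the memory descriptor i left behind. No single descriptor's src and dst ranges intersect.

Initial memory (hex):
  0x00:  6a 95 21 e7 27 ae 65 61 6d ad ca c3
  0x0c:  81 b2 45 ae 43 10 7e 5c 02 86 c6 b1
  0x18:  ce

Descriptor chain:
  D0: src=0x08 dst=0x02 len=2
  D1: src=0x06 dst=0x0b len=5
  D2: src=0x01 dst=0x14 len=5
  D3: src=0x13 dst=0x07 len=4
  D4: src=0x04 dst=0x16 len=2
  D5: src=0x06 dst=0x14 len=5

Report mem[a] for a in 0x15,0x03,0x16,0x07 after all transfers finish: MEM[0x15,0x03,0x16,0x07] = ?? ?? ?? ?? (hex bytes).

D0: mem[0x02..0x03] <- [6d ad]
D1: mem[0x0b..0x0f] <- [65 61 6d ad ca]
D2: mem[0x14..0x18] <- [95 6d ad 27 ae]
D3: mem[0x07..0x0a] <- [5c 95 6d ad]
D4: mem[0x16..0x17] <- [27 ae]
D5: mem[0x14..0x18] <- [65 5c 95 6d ad]
query mem[0x15]=0x5c, mem[0x03]=0xad, mem[0x16]=0x95, mem[0x07]=0x5c

MEM[0x15,0x03,0x16,0x07] = 5c ad 95 5c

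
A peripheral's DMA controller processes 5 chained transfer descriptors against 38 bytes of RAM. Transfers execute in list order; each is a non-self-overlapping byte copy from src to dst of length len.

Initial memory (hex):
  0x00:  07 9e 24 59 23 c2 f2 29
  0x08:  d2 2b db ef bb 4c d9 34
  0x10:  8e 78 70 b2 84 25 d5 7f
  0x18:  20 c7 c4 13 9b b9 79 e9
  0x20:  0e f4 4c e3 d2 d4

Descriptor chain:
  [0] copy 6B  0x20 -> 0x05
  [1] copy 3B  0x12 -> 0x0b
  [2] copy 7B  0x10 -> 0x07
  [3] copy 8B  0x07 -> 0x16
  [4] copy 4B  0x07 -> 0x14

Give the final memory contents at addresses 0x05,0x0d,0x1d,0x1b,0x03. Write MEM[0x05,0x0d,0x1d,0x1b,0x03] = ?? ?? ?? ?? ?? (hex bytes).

MEM[0x05,0x0d,0x1d,0x1b,0x03] = 0e d5 d9 25 59

#0 dst[0x05+6] := {0x0e,0xf4,0x4c,0xe3,0xd2,0xd4}
#1 dst[0x0b+3] := {0x70,0xb2,0x84}
#2 dst[0x07+7] := {0x8e,0x78,0x70,0xb2,0x84,0x25,0xd5}
#3 dst[0x16+8] := {0x8e,0x78,0x70,0xb2,0x84,0x25,0xd5,0xd9}
#4 dst[0x14+4] := {0x8e,0x78,0x70,0xb2}
query mem[0x05]=0x0e, mem[0x0d]=0xd5, mem[0x1d]=0xd9, mem[0x1b]=0x25, mem[0x03]=0x59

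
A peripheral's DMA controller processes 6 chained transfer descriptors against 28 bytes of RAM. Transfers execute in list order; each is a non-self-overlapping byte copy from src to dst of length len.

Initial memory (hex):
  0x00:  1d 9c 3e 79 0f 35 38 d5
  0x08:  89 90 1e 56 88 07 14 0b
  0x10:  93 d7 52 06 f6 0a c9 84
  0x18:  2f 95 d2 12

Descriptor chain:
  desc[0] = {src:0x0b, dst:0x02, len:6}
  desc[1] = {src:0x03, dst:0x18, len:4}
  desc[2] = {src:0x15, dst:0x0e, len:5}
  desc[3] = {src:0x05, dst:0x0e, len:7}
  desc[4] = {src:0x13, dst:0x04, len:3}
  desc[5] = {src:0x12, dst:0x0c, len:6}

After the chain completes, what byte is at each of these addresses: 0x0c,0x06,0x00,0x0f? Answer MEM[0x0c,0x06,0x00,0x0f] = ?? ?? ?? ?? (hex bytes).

[0] 0x0b->0x02 len=6 : 56 88 07 14 0b 93
[1] 0x03->0x18 len=4 : 88 07 14 0b
[2] 0x15->0x0e len=5 : 0a c9 84 88 07
[3] 0x05->0x0e len=7 : 14 0b 93 89 90 1e 56
[4] 0x13->0x04 len=3 : 1e 56 0a
[5] 0x12->0x0c len=6 : 90 1e 56 0a c9 84
query mem[0x0c]=0x90, mem[0x06]=0x0a, mem[0x00]=0x1d, mem[0x0f]=0x0a

MEM[0x0c,0x06,0x00,0x0f] = 90 0a 1d 0a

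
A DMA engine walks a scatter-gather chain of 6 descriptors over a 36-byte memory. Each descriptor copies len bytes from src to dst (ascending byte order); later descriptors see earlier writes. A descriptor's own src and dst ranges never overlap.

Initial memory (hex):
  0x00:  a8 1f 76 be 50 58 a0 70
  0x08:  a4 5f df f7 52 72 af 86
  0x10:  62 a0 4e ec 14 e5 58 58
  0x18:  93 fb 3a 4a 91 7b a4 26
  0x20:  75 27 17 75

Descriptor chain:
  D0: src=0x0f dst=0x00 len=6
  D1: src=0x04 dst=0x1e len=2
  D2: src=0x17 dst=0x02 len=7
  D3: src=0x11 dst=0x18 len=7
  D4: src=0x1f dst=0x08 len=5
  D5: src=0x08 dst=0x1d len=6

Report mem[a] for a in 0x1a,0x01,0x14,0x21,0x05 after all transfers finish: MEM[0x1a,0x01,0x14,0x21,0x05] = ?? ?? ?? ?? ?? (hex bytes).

  after D0: wrote 6B at 0x00 = 8662a04eec14
  after D1: wrote 2B at 0x1e = ec14
  after D2: wrote 7B at 0x02 = 5893fb3a4a917b
  after D3: wrote 7B at 0x18 = a04eec14e55858
  after D4: wrote 5B at 0x08 = 1475271775
  after D5: wrote 6B at 0x1d = 147527177572
query mem[0x1a]=0xec, mem[0x01]=0x62, mem[0x14]=0x14, mem[0x21]=0x75, mem[0x05]=0x3a

MEM[0x1a,0x01,0x14,0x21,0x05] = ec 62 14 75 3a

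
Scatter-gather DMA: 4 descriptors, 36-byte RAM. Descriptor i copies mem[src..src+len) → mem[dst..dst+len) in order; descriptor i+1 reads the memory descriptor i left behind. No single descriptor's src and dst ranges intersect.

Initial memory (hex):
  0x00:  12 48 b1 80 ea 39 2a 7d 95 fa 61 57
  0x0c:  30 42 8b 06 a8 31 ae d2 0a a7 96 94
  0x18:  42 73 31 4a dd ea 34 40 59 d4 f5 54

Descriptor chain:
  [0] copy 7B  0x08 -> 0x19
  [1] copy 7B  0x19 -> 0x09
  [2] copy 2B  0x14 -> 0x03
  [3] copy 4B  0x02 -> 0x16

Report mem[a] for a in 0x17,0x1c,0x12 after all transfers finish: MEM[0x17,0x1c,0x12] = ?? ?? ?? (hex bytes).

MEM[0x17,0x1c,0x12] = 0a 57 ae

D0: mem[0x19..0x1f] <- [95 fa 61 57 30 42 8b]
D1: mem[0x09..0x0f] <- [95 fa 61 57 30 42 8b]
D2: mem[0x03..0x04] <- [0a a7]
D3: mem[0x16..0x19] <- [b1 0a a7 39]
query mem[0x17]=0x0a, mem[0x1c]=0x57, mem[0x12]=0xae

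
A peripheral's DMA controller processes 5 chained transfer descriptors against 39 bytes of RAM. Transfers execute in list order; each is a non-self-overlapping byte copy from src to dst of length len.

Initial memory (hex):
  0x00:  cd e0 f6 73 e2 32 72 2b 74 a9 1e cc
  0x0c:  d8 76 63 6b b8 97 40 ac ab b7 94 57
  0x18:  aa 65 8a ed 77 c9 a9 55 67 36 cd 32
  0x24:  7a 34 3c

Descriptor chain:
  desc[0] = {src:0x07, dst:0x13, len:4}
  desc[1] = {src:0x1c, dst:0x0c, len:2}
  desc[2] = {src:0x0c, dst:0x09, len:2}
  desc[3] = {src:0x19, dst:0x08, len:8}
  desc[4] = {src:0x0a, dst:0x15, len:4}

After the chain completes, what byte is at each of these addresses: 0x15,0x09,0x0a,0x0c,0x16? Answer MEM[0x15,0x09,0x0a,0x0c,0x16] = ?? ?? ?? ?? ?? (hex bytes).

MEM[0x15,0x09,0x0a,0x0c,0x16] = ed 8a ed c9 77

  after D0: wrote 4B at 0x13 = 2b74a91e
  after D1: wrote 2B at 0x0c = 77c9
  after D2: wrote 2B at 0x09 = 77c9
  after D3: wrote 8B at 0x08 = 658aed77c9a95567
  after D4: wrote 4B at 0x15 = ed77c9a9
query mem[0x15]=0xed, mem[0x09]=0x8a, mem[0x0a]=0xed, mem[0x0c]=0xc9, mem[0x16]=0x77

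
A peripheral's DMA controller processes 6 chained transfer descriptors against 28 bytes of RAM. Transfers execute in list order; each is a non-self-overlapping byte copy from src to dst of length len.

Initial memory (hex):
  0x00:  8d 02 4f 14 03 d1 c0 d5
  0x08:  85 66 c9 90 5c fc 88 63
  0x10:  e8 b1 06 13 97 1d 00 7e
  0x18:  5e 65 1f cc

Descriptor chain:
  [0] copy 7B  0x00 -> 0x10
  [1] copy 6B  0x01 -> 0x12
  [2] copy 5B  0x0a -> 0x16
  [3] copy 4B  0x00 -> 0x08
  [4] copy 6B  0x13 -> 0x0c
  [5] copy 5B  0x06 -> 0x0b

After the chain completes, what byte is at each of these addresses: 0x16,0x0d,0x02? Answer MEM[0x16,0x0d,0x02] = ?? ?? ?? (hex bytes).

MEM[0x16,0x0d,0x02] = c9 8d 4f

#0 dst[0x10+7] := {0x8d,0x02,0x4f,0x14,0x03,0xd1,0xc0}
#1 dst[0x12+6] := {0x02,0x4f,0x14,0x03,0xd1,0xc0}
#2 dst[0x16+5] := {0xc9,0x90,0x5c,0xfc,0x88}
#3 dst[0x08+4] := {0x8d,0x02,0x4f,0x14}
#4 dst[0x0c+6] := {0x4f,0x14,0x03,0xc9,0x90,0x5c}
#5 dst[0x0b+5] := {0xc0,0xd5,0x8d,0x02,0x4f}
query mem[0x16]=0xc9, mem[0x0d]=0x8d, mem[0x02]=0x4f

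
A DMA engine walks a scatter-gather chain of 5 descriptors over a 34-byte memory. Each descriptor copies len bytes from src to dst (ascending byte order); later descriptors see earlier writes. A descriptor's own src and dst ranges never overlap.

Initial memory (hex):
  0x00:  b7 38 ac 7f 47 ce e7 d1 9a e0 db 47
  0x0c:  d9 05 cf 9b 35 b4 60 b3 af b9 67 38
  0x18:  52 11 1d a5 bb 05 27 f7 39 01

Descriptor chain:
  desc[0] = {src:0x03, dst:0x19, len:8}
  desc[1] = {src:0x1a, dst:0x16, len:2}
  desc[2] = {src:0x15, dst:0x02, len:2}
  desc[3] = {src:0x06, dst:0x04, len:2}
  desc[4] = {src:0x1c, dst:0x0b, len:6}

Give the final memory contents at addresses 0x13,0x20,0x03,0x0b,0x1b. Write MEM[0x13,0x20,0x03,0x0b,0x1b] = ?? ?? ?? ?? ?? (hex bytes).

MEM[0x13,0x20,0x03,0x0b,0x1b] = b3 db 47 e7 ce

D0: mem[0x19..0x20] <- [7f 47 ce e7 d1 9a e0 db]
D1: mem[0x16..0x17] <- [47 ce]
D2: mem[0x02..0x03] <- [b9 47]
D3: mem[0x04..0x05] <- [e7 d1]
D4: mem[0x0b..0x10] <- [e7 d1 9a e0 db 01]
query mem[0x13]=0xb3, mem[0x20]=0xdb, mem[0x03]=0x47, mem[0x0b]=0xe7, mem[0x1b]=0xce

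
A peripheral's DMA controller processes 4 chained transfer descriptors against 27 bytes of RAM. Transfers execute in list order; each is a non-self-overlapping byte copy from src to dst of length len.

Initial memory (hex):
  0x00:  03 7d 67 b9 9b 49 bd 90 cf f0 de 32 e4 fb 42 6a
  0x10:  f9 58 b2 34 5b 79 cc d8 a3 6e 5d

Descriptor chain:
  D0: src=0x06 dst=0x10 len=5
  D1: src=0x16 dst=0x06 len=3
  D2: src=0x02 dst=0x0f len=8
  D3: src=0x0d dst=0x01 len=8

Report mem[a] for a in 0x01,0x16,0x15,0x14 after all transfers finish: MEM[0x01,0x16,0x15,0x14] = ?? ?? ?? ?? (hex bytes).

D0: mem[0x10..0x14] <- [bd 90 cf f0 de]
D1: mem[0x06..0x08] <- [cc d8 a3]
D2: mem[0x0f..0x16] <- [67 b9 9b 49 cc d8 a3 f0]
D3: mem[0x01..0x08] <- [fb 42 67 b9 9b 49 cc d8]
query mem[0x01]=0xfb, mem[0x16]=0xf0, mem[0x15]=0xa3, mem[0x14]=0xd8

MEM[0x01,0x16,0x15,0x14] = fb f0 a3 d8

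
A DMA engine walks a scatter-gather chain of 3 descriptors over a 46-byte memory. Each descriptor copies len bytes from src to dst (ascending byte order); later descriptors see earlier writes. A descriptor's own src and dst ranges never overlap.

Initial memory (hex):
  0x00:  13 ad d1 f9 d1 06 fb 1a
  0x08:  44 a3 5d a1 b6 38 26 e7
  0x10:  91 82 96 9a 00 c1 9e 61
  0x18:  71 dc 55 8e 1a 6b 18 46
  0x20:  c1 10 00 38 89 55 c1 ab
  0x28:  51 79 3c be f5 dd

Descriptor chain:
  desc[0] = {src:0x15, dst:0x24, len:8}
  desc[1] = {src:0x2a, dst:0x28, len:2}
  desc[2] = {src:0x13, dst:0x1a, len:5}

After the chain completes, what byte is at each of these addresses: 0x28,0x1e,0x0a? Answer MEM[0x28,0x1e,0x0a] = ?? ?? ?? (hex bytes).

MEM[0x28,0x1e,0x0a] = 8e 61 5d

#0 dst[0x24+8] := {0xc1,0x9e,0x61,0x71,0xdc,0x55,0x8e,0x1a}
#1 dst[0x28+2] := {0x8e,0x1a}
#2 dst[0x1a+5] := {0x9a,0x00,0xc1,0x9e,0x61}
query mem[0x28]=0x8e, mem[0x1e]=0x61, mem[0x0a]=0x5d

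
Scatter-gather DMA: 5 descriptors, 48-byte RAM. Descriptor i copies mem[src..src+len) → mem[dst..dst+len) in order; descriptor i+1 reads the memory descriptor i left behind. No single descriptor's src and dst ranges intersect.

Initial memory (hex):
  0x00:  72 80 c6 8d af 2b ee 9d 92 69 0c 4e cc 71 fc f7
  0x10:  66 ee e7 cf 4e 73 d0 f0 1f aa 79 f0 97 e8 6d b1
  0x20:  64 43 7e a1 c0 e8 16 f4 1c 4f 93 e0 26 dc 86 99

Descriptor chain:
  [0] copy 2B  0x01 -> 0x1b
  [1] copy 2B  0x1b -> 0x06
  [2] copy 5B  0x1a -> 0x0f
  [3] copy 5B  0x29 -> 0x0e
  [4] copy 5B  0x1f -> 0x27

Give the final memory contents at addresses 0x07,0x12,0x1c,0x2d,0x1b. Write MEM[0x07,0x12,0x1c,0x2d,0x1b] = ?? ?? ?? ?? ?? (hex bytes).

MEM[0x07,0x12,0x1c,0x2d,0x1b] = c6 dc c6 dc 80

D0: mem[0x1b..0x1c] <- [80 c6]
D1: mem[0x06..0x07] <- [80 c6]
D2: mem[0x0f..0x13] <- [79 80 c6 e8 6d]
D3: mem[0x0e..0x12] <- [4f 93 e0 26 dc]
D4: mem[0x27..0x2b] <- [b1 64 43 7e a1]
query mem[0x07]=0xc6, mem[0x12]=0xdc, mem[0x1c]=0xc6, mem[0x2d]=0xdc, mem[0x1b]=0x80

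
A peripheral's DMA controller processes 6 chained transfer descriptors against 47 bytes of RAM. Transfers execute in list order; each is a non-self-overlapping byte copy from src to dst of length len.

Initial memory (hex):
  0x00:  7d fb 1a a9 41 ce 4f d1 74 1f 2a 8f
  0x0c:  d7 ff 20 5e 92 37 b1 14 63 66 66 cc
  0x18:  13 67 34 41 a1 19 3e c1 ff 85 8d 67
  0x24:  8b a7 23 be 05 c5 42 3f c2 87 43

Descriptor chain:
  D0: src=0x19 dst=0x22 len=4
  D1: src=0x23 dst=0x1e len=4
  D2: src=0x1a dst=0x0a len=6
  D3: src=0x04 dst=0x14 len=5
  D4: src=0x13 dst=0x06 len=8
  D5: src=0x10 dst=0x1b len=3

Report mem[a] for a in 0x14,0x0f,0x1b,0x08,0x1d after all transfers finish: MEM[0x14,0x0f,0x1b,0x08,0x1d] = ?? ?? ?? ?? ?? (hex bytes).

MEM[0x14,0x0f,0x1b,0x08,0x1d] = 41 41 92 ce b1

  after D0: wrote 4B at 0x22 = 673441a1
  after D1: wrote 4B at 0x1e = 3441a123
  after D2: wrote 6B at 0x0a = 3441a1193441
  after D3: wrote 5B at 0x14 = 41ce4fd174
  after D4: wrote 8B at 0x06 = 1441ce4fd1746734
  after D5: wrote 3B at 0x1b = 9237b1
query mem[0x14]=0x41, mem[0x0f]=0x41, mem[0x1b]=0x92, mem[0x08]=0xce, mem[0x1d]=0xb1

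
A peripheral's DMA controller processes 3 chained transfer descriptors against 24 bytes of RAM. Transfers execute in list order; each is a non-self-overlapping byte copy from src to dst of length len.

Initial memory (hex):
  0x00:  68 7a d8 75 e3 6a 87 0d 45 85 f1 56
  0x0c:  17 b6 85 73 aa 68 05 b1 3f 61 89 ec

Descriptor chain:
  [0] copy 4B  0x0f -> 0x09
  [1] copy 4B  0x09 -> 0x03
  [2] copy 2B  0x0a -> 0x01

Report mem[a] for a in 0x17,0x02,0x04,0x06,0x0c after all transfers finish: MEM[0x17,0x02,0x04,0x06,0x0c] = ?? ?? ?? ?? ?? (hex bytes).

MEM[0x17,0x02,0x04,0x06,0x0c] = ec 68 aa 05 05

D0: mem[0x09..0x0c] <- [73 aa 68 05]
D1: mem[0x03..0x06] <- [73 aa 68 05]
D2: mem[0x01..0x02] <- [aa 68]
query mem[0x17]=0xec, mem[0x02]=0x68, mem[0x04]=0xaa, mem[0x06]=0x05, mem[0x0c]=0x05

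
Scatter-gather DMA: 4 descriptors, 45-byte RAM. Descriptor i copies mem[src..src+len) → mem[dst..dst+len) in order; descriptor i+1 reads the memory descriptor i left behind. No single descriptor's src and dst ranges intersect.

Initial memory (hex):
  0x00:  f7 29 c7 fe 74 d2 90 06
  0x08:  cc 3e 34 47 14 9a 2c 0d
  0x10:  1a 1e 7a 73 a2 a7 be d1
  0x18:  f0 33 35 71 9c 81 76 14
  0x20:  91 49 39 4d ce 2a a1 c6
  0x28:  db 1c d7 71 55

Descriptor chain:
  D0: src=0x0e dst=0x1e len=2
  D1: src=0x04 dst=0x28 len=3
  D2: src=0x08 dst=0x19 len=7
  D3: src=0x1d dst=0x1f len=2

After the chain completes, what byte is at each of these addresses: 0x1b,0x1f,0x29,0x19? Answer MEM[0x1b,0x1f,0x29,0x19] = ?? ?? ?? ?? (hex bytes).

  after D0: wrote 2B at 0x1e = 2c0d
  after D1: wrote 3B at 0x28 = 74d290
  after D2: wrote 7B at 0x19 = cc3e3447149a2c
  after D3: wrote 2B at 0x1f = 149a
query mem[0x1b]=0x34, mem[0x1f]=0x14, mem[0x29]=0xd2, mem[0x19]=0xcc

MEM[0x1b,0x1f,0x29,0x19] = 34 14 d2 cc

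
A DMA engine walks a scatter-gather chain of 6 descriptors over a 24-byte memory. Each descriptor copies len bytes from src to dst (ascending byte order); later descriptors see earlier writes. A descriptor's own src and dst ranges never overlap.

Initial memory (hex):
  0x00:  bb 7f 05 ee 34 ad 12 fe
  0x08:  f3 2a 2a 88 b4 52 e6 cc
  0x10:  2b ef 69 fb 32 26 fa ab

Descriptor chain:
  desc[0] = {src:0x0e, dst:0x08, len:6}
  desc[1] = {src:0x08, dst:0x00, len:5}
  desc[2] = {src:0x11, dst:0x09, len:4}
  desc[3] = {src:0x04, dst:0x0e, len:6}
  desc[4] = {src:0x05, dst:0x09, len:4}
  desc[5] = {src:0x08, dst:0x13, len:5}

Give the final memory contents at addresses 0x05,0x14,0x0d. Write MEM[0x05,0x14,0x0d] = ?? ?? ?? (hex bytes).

MEM[0x05,0x14,0x0d] = ad ad fb

D0: mem[0x08..0x0d] <- [e6 cc 2b ef 69 fb]
D1: mem[0x00..0x04] <- [e6 cc 2b ef 69]
D2: mem[0x09..0x0c] <- [ef 69 fb 32]
D3: mem[0x0e..0x13] <- [69 ad 12 fe e6 ef]
D4: mem[0x09..0x0c] <- [ad 12 fe e6]
D5: mem[0x13..0x17] <- [e6 ad 12 fe e6]
query mem[0x05]=0xad, mem[0x14]=0xad, mem[0x0d]=0xfb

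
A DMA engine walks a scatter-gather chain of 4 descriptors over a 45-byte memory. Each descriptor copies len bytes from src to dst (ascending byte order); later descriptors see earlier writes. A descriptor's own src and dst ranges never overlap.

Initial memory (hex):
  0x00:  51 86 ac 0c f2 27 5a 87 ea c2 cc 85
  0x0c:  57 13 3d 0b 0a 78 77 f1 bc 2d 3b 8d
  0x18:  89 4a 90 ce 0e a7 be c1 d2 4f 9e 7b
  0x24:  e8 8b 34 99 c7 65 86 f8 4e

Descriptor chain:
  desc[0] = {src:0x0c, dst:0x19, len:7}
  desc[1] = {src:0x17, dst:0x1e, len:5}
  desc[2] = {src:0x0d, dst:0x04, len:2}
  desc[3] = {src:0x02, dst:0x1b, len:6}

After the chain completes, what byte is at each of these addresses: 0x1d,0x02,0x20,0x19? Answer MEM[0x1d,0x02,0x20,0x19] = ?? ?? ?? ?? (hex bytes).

MEM[0x1d,0x02,0x20,0x19] = 13 ac 87 57

D0: mem[0x19..0x1f] <- [57 13 3d 0b 0a 78 77]
D1: mem[0x1e..0x22] <- [8d 89 57 13 3d]
D2: mem[0x04..0x05] <- [13 3d]
D3: mem[0x1b..0x20] <- [ac 0c 13 3d 5a 87]
query mem[0x1d]=0x13, mem[0x02]=0xac, mem[0x20]=0x87, mem[0x19]=0x57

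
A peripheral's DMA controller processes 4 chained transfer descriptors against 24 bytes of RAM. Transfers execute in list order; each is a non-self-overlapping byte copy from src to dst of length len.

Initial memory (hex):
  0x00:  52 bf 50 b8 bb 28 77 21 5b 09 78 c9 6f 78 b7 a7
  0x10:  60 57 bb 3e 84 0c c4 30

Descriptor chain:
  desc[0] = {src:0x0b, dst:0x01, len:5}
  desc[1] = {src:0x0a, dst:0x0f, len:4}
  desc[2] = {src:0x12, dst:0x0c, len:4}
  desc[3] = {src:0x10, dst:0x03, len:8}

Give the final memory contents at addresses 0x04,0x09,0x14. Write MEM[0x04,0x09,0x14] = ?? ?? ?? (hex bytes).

MEM[0x04,0x09,0x14] = 6f c4 84

[0] 0x0b->0x01 len=5 : c9 6f 78 b7 a7
[1] 0x0a->0x0f len=4 : 78 c9 6f 78
[2] 0x12->0x0c len=4 : 78 3e 84 0c
[3] 0x10->0x03 len=8 : c9 6f 78 3e 84 0c c4 30
query mem[0x04]=0x6f, mem[0x09]=0xc4, mem[0x14]=0x84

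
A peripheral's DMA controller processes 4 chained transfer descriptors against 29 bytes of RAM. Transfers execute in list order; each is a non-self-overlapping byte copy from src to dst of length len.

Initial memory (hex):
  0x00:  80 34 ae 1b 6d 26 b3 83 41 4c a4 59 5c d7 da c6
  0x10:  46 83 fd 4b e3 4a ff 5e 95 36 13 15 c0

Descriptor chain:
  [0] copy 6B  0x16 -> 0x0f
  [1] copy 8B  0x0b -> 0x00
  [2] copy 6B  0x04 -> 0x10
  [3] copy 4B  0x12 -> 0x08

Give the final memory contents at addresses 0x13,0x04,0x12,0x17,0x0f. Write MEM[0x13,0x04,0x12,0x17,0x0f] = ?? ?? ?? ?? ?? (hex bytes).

MEM[0x13,0x04,0x12,0x17,0x0f] = 36 ff 95 5e ff

  after D0: wrote 6B at 0x0f = ff5e95361315
  after D1: wrote 8B at 0x00 = 595cd7daff5e9536
  after D2: wrote 6B at 0x10 = ff5e9536414c
  after D3: wrote 4B at 0x08 = 9536414c
query mem[0x13]=0x36, mem[0x04]=0xff, mem[0x12]=0x95, mem[0x17]=0x5e, mem[0x0f]=0xff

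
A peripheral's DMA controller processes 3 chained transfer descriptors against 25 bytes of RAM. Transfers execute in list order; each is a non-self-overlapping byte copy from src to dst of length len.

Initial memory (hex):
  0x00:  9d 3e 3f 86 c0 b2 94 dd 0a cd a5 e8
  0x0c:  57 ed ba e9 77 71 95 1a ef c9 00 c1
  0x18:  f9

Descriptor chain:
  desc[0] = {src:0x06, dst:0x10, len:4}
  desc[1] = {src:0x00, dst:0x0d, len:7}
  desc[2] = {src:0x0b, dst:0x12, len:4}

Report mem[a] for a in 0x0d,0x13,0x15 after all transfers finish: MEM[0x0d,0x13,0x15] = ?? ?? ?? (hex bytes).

#0 dst[0x10+4] := {0x94,0xdd,0x0a,0xcd}
#1 dst[0x0d+7] := {0x9d,0x3e,0x3f,0x86,0xc0,0xb2,0x94}
#2 dst[0x12+4] := {0xe8,0x57,0x9d,0x3e}
query mem[0x0d]=0x9d, mem[0x13]=0x57, mem[0x15]=0x3e

MEM[0x0d,0x13,0x15] = 9d 57 3e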